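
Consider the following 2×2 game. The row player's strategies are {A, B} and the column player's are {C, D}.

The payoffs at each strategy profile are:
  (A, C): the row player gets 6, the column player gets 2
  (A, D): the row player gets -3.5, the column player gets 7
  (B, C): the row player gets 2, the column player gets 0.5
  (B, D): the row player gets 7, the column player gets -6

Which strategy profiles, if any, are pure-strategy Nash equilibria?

(A, C): the column player prefers D (7 > 2) — not an equilibrium.
(A, D): the row player prefers B (7 > -3.5) — not an equilibrium.
(B, C): the row player prefers A (6 > 2) — not an equilibrium.
(B, D): the column player prefers C (0.5 > -6) — not an equilibrium.

none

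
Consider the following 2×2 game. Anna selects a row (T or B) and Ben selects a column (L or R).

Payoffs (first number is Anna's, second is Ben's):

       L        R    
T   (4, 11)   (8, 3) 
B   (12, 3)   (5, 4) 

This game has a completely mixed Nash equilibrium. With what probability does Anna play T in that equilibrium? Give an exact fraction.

Let r be the probability that Anna plays T. In a completely mixed equilibrium, Ben must be indifferent between L and R.
Ben's expected payoff from L is 11r + 3(1−r); from R it is 3r + 4(1−r).
Setting these equal: 8r + 3 = −r + 4, so r = 1/9.

1/9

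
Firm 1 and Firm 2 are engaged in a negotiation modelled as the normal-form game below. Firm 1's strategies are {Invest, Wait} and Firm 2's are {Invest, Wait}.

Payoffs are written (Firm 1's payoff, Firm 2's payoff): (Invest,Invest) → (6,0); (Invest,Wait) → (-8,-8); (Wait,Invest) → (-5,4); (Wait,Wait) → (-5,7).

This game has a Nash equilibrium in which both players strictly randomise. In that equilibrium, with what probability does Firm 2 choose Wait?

11/14

Let y be the probability that Firm 2 plays Invest. In a completely mixed equilibrium, Firm 1 must be indifferent between Invest and Wait.
Firm 1's expected payoff from Invest is 6y − 8(1−y); from Wait it is −5y − 5(1−y).
Setting these equal: 14y − 8 = -5, so y = 3/14.
Therefore Firm 2 plays Wait with probability 1 − 3/14 = 11/14.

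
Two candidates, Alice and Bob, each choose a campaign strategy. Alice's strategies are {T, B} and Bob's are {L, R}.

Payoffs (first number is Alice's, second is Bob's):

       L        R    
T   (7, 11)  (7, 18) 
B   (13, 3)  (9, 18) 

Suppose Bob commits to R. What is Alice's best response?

Against R, Alice earns 7 from T and 9 from B.
So B is the best response.

B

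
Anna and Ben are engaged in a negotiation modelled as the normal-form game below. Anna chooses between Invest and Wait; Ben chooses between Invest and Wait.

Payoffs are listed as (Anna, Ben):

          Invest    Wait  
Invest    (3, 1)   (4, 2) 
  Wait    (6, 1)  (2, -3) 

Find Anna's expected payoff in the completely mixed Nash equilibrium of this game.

First find y, the probability Ben plays Invest, from Anna's indifference between Invest and Wait: 3y + 4(1−y) = 6y + 2(1−y), giving y = 2/5.
Since Anna is indifferent in equilibrium, Anna's expected payoff equals the payoff from either row against (2/5, 3/5). Using Invest: 3(2/5) + 4(3/5) = 18/5.

18/5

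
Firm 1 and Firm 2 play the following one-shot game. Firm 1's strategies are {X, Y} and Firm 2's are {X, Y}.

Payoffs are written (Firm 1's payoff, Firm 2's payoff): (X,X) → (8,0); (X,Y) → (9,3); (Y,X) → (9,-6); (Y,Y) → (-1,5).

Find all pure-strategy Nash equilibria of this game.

(X, X): Firm 1 prefers Y (9 > 8); Firm 2 prefers Y (3 > 0) — not an equilibrium.
(X, Y): Firm 1 gets 9 ≥ -1 from Y, and Firm 2 gets 3 ≥ 0 from X — Nash equilibrium.
(Y, X): Firm 2 prefers Y (5 > -6) — not an equilibrium.
(Y, Y): Firm 1 prefers X (9 > -1) — not an equilibrium.

(X, Y)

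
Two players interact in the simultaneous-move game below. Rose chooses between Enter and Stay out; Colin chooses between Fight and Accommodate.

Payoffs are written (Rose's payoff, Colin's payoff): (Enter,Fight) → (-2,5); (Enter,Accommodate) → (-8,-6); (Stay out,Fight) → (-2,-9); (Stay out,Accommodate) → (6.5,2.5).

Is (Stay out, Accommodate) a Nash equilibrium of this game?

At (Stay out, Accommodate), Rose earns 6.5; switching to Enter would give -8, so Rose has no profitable deviation.
Colin earns 2.5; switching to Fight would give -9, so Colin has no profitable deviation.
Neither player can gain by a unilateral deviation, so this profile is a Nash equilibrium.

Yes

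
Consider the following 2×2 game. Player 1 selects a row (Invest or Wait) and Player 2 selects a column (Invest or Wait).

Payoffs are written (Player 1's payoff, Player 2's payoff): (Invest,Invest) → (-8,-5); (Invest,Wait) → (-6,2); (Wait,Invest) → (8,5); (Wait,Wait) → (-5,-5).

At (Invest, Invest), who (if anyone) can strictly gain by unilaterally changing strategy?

Both

Player 1 at (Invest, Invest) earns -8; deviating to Wait yields 8 — a strict improvement.
Player 2 earns -5; deviating to Wait yields 2 — a strict improvement.
Both Player 1 and Player 2 have strictly profitable deviations.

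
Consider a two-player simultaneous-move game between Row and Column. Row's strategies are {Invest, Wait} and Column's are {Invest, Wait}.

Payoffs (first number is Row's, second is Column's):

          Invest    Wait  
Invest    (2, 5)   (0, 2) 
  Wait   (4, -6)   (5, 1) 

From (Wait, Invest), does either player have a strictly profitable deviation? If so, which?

Row at (Wait, Invest) earns 4; deviating to Invest yields 2 — not better.
Column earns -6; deviating to Wait yields 1 — a strict improvement.
Only Column has a strictly profitable deviation.

Column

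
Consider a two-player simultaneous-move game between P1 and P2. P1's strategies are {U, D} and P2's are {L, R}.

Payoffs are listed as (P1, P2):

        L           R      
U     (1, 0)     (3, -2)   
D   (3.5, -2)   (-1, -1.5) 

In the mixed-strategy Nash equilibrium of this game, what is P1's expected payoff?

First find q, the probability P2 plays L, from P1's indifference between U and D: q + 3(1−q) = 3.5q − (1−q), giving q = 8/13.
Since P1 is indifferent in equilibrium, P1's expected payoff equals the payoff from either row against (8/13, 5/13). Using U: (8/13) + 3(5/13) = 23/13.

23/13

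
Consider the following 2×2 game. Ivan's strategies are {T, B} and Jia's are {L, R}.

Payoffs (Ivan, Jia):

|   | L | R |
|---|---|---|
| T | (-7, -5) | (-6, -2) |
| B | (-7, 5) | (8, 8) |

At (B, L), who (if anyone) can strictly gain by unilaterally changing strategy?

Ivan at (B, L) earns -7; deviating to T yields -7 — not better.
Jia earns 5; deviating to R yields 8 — a strict improvement.
Only Jia has a strictly profitable deviation.

Jia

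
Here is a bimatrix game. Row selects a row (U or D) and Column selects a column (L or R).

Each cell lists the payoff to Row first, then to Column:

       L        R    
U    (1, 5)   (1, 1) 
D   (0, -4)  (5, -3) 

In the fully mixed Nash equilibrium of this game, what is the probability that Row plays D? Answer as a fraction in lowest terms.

4/5

Let p be the probability that Row plays U. In a completely mixed equilibrium, Column must be indifferent between L and R.
Column's expected payoff from L is 5p − 4(1−p); from R it is p − 3(1−p).
Setting these equal: 9p − 4 = 4p − 3, so p = 1/5.
Therefore Row plays D with probability 1 − 1/5 = 4/5.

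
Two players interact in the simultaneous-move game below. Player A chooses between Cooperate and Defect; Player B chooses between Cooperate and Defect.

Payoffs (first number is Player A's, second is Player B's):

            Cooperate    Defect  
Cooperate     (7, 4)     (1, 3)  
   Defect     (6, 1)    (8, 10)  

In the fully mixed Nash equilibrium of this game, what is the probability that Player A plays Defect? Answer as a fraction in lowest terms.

1/10

Let p be the probability that Player A plays Cooperate. In a completely mixed equilibrium, Player B must be indifferent between Cooperate and Defect.
Player B's expected payoff from Cooperate is 4p + (1−p); from Defect it is 3p + 10(1−p).
Setting these equal: 3p + 1 = −7p + 10, so p = 9/10.
Therefore Player A plays Defect with probability 1 − 9/10 = 1/10.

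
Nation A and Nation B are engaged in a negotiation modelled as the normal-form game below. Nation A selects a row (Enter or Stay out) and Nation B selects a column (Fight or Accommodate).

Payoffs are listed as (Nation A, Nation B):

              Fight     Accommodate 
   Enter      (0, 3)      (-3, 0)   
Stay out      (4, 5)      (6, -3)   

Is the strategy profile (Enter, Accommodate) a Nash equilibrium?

At (Enter, Accommodate), Nation A earns -3; switching to Stay out would give 6, so Nation A would deviate.
Nation B earns 0; switching to Fight would give 3, so Nation B would deviate.
Since at least one player can profitably deviate, this is not a Nash equilibrium.

No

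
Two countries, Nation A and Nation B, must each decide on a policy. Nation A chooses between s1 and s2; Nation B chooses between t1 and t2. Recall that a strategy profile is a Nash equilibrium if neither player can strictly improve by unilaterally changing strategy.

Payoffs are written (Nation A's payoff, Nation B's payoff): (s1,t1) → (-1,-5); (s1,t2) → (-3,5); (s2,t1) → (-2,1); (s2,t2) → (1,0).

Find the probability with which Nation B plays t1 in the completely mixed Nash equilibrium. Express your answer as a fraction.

Let q be the probability that Nation B plays t1. In a completely mixed equilibrium, Nation A must be indifferent between s1 and s2.
Nation A's expected payoff from s1 is −q − 3(1−q); from s2 it is −2q + (1−q).
Setting these equal: 2q − 3 = −3q + 1, so q = 4/5.

4/5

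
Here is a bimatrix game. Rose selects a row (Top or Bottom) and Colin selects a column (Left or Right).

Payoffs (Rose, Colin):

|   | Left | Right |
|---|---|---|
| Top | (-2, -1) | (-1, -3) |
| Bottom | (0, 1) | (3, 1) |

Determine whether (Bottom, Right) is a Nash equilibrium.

At (Bottom, Right), Rose earns 3; switching to Top would give -1, so Rose has no profitable deviation.
Colin earns 1; switching to Left would give 1, so Colin has no profitable deviation.
Neither player can gain by a unilateral deviation, so this profile is a Nash equilibrium.

Yes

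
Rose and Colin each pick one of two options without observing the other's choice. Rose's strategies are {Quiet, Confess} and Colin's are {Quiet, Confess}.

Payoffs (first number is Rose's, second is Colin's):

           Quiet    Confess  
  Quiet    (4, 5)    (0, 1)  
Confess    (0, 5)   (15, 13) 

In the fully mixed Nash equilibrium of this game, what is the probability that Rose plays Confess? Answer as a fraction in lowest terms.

1/3

Let r be the probability that Rose plays Quiet. In a completely mixed equilibrium, Colin must be indifferent between Quiet and Confess.
Colin's expected payoff from Quiet is 5r + 5(1−r); from Confess it is r + 13(1−r).
Setting these equal: 5 = −12r + 13, so r = 2/3.
Therefore Rose plays Confess with probability 1 − 2/3 = 1/3.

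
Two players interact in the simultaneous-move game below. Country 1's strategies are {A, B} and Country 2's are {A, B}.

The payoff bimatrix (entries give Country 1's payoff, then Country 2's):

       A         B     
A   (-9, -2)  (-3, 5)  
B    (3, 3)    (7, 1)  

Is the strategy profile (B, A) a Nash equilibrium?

At (B, A), Country 1 earns 3; switching to A would give -9, so Country 1 has no profitable deviation.
Country 2 earns 3; switching to B would give 1, so Country 2 has no profitable deviation.
Neither player can gain by a unilateral deviation, so this profile is a Nash equilibrium.

Yes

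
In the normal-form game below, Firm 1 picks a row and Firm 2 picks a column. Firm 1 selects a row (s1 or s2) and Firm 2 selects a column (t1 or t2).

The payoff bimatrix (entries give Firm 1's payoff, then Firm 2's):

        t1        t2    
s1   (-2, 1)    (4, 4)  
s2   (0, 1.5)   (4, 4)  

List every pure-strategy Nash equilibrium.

(s1, t1): Firm 1 prefers s2 (0 > -2); Firm 2 prefers t2 (4 > 1) — not an equilibrium.
(s1, t2): Firm 1 gets 4 ≥ 4 from s2, and Firm 2 gets 4 ≥ 1 from t1 — Nash equilibrium.
(s2, t1): Firm 2 prefers t2 (4 > 1.5) — not an equilibrium.
(s2, t2): Firm 1 gets 4 ≥ 4 from s1, and Firm 2 gets 4 ≥ 1.5 from t1 — Nash equilibrium.

(s1, t2) and (s2, t2)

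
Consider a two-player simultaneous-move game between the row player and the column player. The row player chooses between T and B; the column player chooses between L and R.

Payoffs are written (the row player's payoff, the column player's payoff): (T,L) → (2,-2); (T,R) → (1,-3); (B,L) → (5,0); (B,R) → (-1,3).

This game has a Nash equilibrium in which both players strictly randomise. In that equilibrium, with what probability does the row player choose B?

Let p be the probability that the row player plays T. In a completely mixed equilibrium, the column player must be indifferent between L and R.
The column player's expected payoff from L is −2p; from R it is −3p + 3(1−p).
Setting these equal: −2p = −6p + 3, so p = 3/4.
Therefore the row player plays B with probability 1 − 3/4 = 1/4.

1/4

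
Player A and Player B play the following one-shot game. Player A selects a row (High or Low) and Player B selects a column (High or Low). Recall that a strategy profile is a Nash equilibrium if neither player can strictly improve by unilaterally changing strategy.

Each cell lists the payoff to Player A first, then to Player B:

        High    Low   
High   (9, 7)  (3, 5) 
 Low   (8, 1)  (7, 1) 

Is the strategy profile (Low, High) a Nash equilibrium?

At (Low, High), Player A earns 8; switching to High would give 9, so Player A would deviate.
Player B earns 1; switching to Low would give 1, so Player B has no profitable deviation.
Since at least one player can profitably deviate, this is not a Nash equilibrium.

No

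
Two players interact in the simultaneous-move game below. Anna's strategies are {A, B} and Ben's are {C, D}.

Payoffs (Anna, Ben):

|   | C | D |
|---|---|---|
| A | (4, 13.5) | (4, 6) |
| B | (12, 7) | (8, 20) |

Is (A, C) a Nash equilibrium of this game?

No

At (A, C), Anna earns 4; switching to B would give 12, so Anna would deviate.
Ben earns 13.5; switching to D would give 6, so Ben has no profitable deviation.
Since at least one player can profitably deviate, this is not a Nash equilibrium.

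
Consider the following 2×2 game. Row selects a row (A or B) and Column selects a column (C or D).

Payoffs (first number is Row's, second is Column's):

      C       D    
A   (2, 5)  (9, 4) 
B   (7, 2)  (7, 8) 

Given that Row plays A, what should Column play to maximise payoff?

C

Against A, Column earns 5 from C and 4 from D.
So C is the best response.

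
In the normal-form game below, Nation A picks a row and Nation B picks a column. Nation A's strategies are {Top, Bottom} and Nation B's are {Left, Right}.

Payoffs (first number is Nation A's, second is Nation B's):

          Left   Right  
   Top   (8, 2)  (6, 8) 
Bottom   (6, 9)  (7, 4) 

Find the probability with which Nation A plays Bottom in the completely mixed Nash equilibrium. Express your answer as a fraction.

6/11

Let r be the probability that Nation A plays Top. In a completely mixed equilibrium, Nation B must be indifferent between Left and Right.
Nation B's expected payoff from Left is 2r + 9(1−r); from Right it is 8r + 4(1−r).
Setting these equal: −7r + 9 = 4r + 4, so r = 5/11.
Therefore Nation A plays Bottom with probability 1 − 5/11 = 6/11.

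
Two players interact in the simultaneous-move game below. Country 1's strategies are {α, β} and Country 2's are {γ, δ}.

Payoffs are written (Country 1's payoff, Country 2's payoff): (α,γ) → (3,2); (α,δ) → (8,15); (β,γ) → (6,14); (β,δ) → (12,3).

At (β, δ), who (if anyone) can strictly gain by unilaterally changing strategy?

Country 1 at (β, δ) earns 12; deviating to α yields 8 — not better.
Country 2 earns 3; deviating to γ yields 14 — a strict improvement.
Only Country 2 has a strictly profitable deviation.

Country 2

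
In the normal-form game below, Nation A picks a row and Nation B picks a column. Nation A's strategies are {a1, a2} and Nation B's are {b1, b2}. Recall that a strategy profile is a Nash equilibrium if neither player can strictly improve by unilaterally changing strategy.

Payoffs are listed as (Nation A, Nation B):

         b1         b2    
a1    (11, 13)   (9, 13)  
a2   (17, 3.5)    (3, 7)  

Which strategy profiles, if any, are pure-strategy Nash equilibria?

(a1, b1): Nation A prefers a2 (17 > 11) — not an equilibrium.
(a1, b2): Nation A gets 9 ≥ 3 from a2, and Nation B gets 13 ≥ 13 from b1 — Nash equilibrium.
(a2, b1): Nation B prefers b2 (7 > 3.5) — not an equilibrium.
(a2, b2): Nation A prefers a1 (9 > 3) — not an equilibrium.

(a1, b2)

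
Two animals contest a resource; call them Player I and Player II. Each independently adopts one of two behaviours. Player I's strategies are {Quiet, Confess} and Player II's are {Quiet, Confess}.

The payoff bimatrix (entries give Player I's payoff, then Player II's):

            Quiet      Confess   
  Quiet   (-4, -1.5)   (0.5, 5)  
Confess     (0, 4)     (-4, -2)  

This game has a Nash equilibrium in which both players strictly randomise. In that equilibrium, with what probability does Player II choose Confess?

Let q be the probability that Player II plays Quiet. In a completely mixed equilibrium, Player I must be indifferent between Quiet and Confess.
Player I's expected payoff from Quiet is −4q + 0.5(1−q); from Confess it is −4(1−q).
Setting these equal: −4.5q + 0.5 = 4q − 4, so q = 9/17.
Therefore Player II plays Confess with probability 1 − 9/17 = 8/17.

8/17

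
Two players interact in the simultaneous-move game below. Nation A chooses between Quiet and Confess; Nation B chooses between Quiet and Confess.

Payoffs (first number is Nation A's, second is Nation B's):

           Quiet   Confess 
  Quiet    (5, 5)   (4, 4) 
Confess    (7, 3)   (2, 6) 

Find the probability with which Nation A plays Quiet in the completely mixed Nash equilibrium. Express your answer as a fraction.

Let p be the probability that Nation A plays Quiet. In a completely mixed equilibrium, Nation B must be indifferent between Quiet and Confess.
Nation B's expected payoff from Quiet is 5p + 3(1−p); from Confess it is 4p + 6(1−p).
Setting these equal: 2p + 3 = −2p + 6, so p = 3/4.

3/4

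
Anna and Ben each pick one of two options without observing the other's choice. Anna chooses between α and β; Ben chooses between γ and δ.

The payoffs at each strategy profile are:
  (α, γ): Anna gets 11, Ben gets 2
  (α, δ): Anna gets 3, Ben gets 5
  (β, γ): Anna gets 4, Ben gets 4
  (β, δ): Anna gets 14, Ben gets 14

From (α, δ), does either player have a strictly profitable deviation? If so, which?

Anna at (α, δ) earns 3; deviating to β yields 14 — a strict improvement.
Ben earns 5; deviating to γ yields 2 — not better.
Only Anna has a strictly profitable deviation.

Anna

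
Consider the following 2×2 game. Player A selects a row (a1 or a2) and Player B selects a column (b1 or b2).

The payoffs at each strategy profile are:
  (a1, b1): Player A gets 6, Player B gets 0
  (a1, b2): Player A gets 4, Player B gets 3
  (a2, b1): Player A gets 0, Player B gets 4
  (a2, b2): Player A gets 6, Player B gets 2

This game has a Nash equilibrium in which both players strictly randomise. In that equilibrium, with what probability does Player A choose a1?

2/5

Let p be the probability that Player A plays a1. In a completely mixed equilibrium, Player B must be indifferent between b1 and b2.
Player B's expected payoff from b1 is 4(1−p); from b2 it is 3p + 2(1−p).
Setting these equal: −4p + 4 = p + 2, so p = 2/5.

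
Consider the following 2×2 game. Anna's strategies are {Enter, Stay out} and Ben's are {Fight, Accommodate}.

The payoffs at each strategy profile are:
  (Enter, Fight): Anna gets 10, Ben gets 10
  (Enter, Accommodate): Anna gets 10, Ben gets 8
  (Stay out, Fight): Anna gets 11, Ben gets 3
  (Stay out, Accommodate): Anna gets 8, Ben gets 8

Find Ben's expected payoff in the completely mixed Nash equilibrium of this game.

First find x, the probability Anna plays Enter, from Ben's indifference between Fight and Accommodate: 10x + 3(1−x) = 8x + 8(1−x), giving x = 5/7.
Since Ben is indifferent in equilibrium, Ben's expected payoff equals the payoff from either column against (5/7, 2/7). Using Fight: 10(5/7) + 3(2/7) = 8.

8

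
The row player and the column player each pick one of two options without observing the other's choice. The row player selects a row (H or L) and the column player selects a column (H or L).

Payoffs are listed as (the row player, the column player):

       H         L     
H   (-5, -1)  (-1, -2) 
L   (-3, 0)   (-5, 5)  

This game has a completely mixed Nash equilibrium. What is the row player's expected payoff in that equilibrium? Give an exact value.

-11/3

First find y, the probability the column player plays H, from the row player's indifference between H and L: −5y − (1−y) = −3y − 5(1−y), giving y = 2/3.
Since the row player is indifferent in equilibrium, the row player's expected payoff equals the payoff from either row against (2/3, 1/3). Using H: −5(2/3) − (1/3) = -11/3.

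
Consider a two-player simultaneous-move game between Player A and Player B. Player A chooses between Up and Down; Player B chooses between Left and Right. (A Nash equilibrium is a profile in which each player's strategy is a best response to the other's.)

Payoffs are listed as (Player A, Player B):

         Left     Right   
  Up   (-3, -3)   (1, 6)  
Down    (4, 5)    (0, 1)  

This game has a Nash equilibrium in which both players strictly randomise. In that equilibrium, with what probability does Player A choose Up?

4/13

Let r be the probability that Player A plays Up. In a completely mixed equilibrium, Player B must be indifferent between Left and Right.
Player B's expected payoff from Left is −3r + 5(1−r); from Right it is 6r + (1−r).
Setting these equal: −8r + 5 = 5r + 1, so r = 4/13.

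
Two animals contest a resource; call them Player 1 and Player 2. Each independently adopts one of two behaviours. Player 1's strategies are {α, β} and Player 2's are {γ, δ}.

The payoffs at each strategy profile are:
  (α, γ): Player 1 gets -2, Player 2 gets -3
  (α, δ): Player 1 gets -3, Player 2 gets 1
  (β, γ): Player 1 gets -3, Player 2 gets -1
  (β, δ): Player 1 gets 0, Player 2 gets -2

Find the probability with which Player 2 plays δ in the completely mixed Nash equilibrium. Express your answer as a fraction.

1/4

Let y be the probability that Player 2 plays γ. In a completely mixed equilibrium, Player 1 must be indifferent between α and β.
Player 1's expected payoff from α is −2y − 3(1−y); from β it is −3y.
Setting these equal: y − 3 = −3y, so y = 3/4.
Therefore Player 2 plays δ with probability 1 − 3/4 = 1/4.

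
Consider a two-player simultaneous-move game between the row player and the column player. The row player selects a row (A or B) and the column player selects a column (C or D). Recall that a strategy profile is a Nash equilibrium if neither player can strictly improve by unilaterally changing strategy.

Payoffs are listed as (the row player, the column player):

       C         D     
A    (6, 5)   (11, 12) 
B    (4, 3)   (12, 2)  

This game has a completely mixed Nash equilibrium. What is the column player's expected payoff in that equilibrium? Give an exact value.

First find p, the probability the row player plays A, from the column player's indifference between C and D: 5p + 3(1−p) = 12p + 2(1−p), giving p = 1/8.
Since the column player is indifferent in equilibrium, the column player's expected payoff equals the payoff from either column against (1/8, 7/8). Using C: 5(1/8) + 3(7/8) = 13/4.

13/4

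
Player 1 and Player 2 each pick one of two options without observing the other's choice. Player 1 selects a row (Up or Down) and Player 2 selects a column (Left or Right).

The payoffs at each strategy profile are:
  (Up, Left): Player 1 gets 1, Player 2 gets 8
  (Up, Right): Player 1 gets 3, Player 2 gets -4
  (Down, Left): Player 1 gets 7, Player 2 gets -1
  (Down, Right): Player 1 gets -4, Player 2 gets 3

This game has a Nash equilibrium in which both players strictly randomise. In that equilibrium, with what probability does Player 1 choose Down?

3/4

Let x be the probability that Player 1 plays Up. In a completely mixed equilibrium, Player 2 must be indifferent between Left and Right.
Player 2's expected payoff from Left is 8x − (1−x); from Right it is −4x + 3(1−x).
Setting these equal: 9x − 1 = −7x + 3, so x = 1/4.
Therefore Player 1 plays Down with probability 1 − 1/4 = 3/4.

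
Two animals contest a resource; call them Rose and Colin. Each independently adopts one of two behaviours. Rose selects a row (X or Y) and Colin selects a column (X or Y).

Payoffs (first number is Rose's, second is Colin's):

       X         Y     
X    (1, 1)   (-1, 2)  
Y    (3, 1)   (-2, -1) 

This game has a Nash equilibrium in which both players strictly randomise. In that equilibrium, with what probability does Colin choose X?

1/3

Let q be the probability that Colin plays X. In a completely mixed equilibrium, Rose must be indifferent between X and Y.
Rose's expected payoff from X is q − (1−q); from Y it is 3q − 2(1−q).
Setting these equal: 2q − 1 = 5q − 2, so q = 1/3.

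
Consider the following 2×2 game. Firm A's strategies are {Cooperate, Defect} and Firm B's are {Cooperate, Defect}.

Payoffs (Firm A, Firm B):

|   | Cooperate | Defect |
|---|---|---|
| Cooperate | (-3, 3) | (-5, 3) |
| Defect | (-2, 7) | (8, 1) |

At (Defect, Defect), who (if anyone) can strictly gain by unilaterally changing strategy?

Firm B

Firm A at (Defect, Defect) earns 8; deviating to Cooperate yields -5 — not better.
Firm B earns 1; deviating to Cooperate yields 7 — a strict improvement.
Only Firm B has a strictly profitable deviation.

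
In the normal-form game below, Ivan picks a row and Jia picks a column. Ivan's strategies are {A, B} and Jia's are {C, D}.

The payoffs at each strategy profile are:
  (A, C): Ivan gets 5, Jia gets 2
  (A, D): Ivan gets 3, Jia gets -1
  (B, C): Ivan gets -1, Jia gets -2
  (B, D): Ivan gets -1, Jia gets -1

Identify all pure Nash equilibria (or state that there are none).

(A, C): Ivan gets 5 ≥ -1 from B, and Jia gets 2 ≥ -1 from D — Nash equilibrium.
(A, D): Jia prefers C (2 > -1) — not an equilibrium.
(B, C): Ivan prefers A (5 > -1); Jia prefers D (-1 > -2) — not an equilibrium.
(B, D): Ivan prefers A (3 > -1) — not an equilibrium.

(A, C)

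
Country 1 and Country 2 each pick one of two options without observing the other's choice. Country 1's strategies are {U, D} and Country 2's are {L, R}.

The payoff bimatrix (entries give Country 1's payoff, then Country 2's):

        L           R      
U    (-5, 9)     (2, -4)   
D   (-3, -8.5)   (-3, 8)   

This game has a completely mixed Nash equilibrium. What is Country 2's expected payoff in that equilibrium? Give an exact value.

First find x, the probability Country 1 plays U, from Country 2's indifference between L and R: 9x − 8.5(1−x) = −4x + 8(1−x), giving x = 33/59.
Since Country 2 is indifferent in equilibrium, Country 2's expected payoff equals the payoff from either column against (33/59, 26/59). Using L: 9(33/59) − 8.5(26/59) = 76/59.

76/59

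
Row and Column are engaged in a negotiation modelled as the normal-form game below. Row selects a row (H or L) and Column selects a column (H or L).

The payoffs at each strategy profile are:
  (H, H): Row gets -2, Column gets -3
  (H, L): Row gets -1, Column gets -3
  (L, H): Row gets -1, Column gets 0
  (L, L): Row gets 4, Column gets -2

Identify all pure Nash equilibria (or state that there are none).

(L, H)

(H, H): Row prefers L (-1 > -2) — not an equilibrium.
(H, L): Row prefers L (4 > -1) — not an equilibrium.
(L, H): Row gets -1 ≥ -2 from H, and Column gets 0 ≥ -2 from L — Nash equilibrium.
(L, L): Column prefers H (0 > -2) — not an equilibrium.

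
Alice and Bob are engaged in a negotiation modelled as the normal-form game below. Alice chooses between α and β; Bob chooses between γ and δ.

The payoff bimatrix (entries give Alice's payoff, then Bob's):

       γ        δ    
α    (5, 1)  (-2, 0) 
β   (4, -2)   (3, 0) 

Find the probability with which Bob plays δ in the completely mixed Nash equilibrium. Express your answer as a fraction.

1/6

Let c be the probability that Bob plays γ. In a completely mixed equilibrium, Alice must be indifferent between α and β.
Alice's expected payoff from α is 5c − 2(1−c); from β it is 4c + 3(1−c).
Setting these equal: 7c − 2 = c + 3, so c = 5/6.
Therefore Bob plays δ with probability 1 − 5/6 = 1/6.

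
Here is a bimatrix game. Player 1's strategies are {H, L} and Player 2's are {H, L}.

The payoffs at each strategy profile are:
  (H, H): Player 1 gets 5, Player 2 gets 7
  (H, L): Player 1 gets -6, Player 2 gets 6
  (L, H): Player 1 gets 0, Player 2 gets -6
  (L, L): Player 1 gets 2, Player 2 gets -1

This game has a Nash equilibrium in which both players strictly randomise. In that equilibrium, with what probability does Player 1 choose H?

Let r be the probability that Player 1 plays H. In a completely mixed equilibrium, Player 2 must be indifferent between H and L.
Player 2's expected payoff from H is 7r − 6(1−r); from L it is 6r − (1−r).
Setting these equal: 13r − 6 = 7r − 1, so r = 5/6.

5/6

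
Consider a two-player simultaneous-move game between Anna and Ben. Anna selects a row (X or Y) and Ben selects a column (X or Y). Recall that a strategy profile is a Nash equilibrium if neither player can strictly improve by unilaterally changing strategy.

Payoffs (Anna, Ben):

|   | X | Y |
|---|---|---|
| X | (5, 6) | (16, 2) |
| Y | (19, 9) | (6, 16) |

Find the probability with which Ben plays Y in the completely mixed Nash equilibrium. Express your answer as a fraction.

7/12

Let q be the probability that Ben plays X. In a completely mixed equilibrium, Anna must be indifferent between X and Y.
Anna's expected payoff from X is 5q + 16(1−q); from Y it is 19q + 6(1−q).
Setting these equal: −11q + 16 = 13q + 6, so q = 5/12.
Therefore Ben plays Y with probability 1 − 5/12 = 7/12.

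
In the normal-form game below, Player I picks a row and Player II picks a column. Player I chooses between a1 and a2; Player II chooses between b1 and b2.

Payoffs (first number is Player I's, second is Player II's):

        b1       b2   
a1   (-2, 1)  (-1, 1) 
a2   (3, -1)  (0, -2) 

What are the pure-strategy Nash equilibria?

(a1, b1): Player I prefers a2 (3 > -2) — not an equilibrium.
(a1, b2): Player I prefers a2 (0 > -1) — not an equilibrium.
(a2, b1): Player I gets 3 ≥ -2 from a1, and Player II gets -1 ≥ -2 from b2 — Nash equilibrium.
(a2, b2): Player II prefers b1 (-1 > -2) — not an equilibrium.

(a2, b1)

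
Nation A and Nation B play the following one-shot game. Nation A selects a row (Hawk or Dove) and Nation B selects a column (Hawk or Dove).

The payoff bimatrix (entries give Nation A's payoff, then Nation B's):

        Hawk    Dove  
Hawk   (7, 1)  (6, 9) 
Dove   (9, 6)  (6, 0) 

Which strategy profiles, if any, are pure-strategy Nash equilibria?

(Hawk, Hawk): Nation A prefers Dove (9 > 7); Nation B prefers Dove (9 > 1) — not an equilibrium.
(Hawk, Dove): Nation A gets 6 ≥ 6 from Dove, and Nation B gets 9 ≥ 1 from Hawk — Nash equilibrium.
(Dove, Hawk): Nation A gets 9 ≥ 7 from Hawk, and Nation B gets 6 ≥ 0 from Dove — Nash equilibrium.
(Dove, Dove): Nation B prefers Hawk (6 > 0) — not an equilibrium.

(Hawk, Dove) and (Dove, Hawk)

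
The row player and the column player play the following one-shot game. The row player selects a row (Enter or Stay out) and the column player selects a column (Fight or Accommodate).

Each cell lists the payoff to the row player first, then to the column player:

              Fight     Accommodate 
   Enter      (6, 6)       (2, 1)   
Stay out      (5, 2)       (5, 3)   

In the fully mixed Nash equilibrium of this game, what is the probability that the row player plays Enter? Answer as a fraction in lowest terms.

1/6

Let p be the probability that the row player plays Enter. In a completely mixed equilibrium, the column player must be indifferent between Fight and Accommodate.
The column player's expected payoff from Fight is 6p + 2(1−p); from Accommodate it is p + 3(1−p).
Setting these equal: 4p + 2 = −2p + 3, so p = 1/6.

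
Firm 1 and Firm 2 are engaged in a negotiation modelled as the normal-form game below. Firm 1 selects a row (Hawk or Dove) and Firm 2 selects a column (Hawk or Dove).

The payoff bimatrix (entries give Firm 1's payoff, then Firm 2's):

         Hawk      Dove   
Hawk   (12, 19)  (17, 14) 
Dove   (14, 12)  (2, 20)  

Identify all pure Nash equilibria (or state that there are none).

(Hawk, Hawk): Firm 1 prefers Dove (14 > 12) — not an equilibrium.
(Hawk, Dove): Firm 2 prefers Hawk (19 > 14) — not an equilibrium.
(Dove, Hawk): Firm 2 prefers Dove (20 > 12) — not an equilibrium.
(Dove, Dove): Firm 1 prefers Hawk (17 > 2) — not an equilibrium.

none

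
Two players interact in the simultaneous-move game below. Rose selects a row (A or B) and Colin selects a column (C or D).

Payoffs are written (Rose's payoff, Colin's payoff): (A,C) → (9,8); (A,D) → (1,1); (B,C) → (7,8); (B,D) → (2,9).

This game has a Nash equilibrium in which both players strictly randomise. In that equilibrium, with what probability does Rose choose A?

Let r be the probability that Rose plays A. In a completely mixed equilibrium, Colin must be indifferent between C and D.
Colin's expected payoff from C is 8r + 8(1−r); from D it is r + 9(1−r).
Setting these equal: 8 = −8r + 9, so r = 1/8.

1/8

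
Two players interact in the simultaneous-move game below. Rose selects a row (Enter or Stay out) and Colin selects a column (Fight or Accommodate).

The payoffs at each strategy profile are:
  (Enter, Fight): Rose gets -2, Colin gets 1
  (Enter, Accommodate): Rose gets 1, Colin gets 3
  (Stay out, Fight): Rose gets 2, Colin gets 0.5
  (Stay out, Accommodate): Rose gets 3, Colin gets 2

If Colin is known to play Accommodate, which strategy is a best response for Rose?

Against Accommodate, Rose earns 1 from Enter and 3 from Stay out.
So Stay out is the best response.

Stay out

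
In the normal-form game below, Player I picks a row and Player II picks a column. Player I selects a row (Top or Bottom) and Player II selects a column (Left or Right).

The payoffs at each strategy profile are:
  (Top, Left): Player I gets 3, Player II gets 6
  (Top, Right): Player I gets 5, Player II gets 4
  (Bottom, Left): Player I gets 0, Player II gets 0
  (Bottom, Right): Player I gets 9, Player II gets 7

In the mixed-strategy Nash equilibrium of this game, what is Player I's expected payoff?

27/7

First find y, the probability Player II plays Left, from Player I's indifference between Top and Bottom: 3y + 5(1−y) = 9(1−y), giving y = 4/7.
Since Player I is indifferent in equilibrium, Player I's expected payoff equals the payoff from either row against (4/7, 3/7). Using Top: 3(4/7) + 5(3/7) = 27/7.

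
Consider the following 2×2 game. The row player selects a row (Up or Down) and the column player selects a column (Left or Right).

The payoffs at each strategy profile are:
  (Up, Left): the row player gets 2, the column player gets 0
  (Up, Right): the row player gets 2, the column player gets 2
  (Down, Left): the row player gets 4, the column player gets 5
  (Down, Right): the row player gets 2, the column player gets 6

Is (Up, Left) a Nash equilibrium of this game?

No

At (Up, Left), the row player earns 2; switching to Down would give 4, so the row player would deviate.
The column player earns 0; switching to Right would give 2, so the column player would deviate.
Since at least one player can profitably deviate, this is not a Nash equilibrium.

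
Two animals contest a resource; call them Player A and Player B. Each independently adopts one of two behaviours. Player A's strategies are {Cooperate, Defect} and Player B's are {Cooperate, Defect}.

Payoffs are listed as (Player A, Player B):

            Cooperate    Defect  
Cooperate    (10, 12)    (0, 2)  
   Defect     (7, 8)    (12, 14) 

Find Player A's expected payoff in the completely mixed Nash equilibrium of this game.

First find y, the probability Player B plays Cooperate, from Player A's indifference between Cooperate and Defect: 10y = 7y + 12(1−y), giving y = 4/5.
Since Player A is indifferent in equilibrium, Player A's expected payoff equals the payoff from either row against (4/5, 1/5). Using Cooperate: 10(4/5) = 8.

8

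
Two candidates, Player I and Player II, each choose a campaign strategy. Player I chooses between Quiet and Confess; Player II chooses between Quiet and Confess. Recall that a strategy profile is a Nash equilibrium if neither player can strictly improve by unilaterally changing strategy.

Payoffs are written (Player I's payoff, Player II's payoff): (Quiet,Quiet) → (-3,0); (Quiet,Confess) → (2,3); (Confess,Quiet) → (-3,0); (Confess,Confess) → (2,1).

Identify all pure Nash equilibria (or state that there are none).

(Quiet, Quiet): Player II prefers Confess (3 > 0) — not an equilibrium.
(Quiet, Confess): Player I gets 2 ≥ 2 from Confess, and Player II gets 3 ≥ 0 from Quiet — Nash equilibrium.
(Confess, Quiet): Player II prefers Confess (1 > 0) — not an equilibrium.
(Confess, Confess): Player I gets 2 ≥ 2 from Quiet, and Player II gets 1 ≥ 0 from Quiet — Nash equilibrium.

(Quiet, Confess) and (Confess, Confess)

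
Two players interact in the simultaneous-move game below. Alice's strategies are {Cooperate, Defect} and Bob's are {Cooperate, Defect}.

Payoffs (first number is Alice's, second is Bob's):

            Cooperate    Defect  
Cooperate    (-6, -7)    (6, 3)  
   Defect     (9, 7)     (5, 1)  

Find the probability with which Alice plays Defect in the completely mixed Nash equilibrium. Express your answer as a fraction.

Let p be the probability that Alice plays Cooperate. In a completely mixed equilibrium, Bob must be indifferent between Cooperate and Defect.
Bob's expected payoff from Cooperate is −7p + 7(1−p); from Defect it is 3p + (1−p).
Setting these equal: −14p + 7 = 2p + 1, so p = 3/8.
Therefore Alice plays Defect with probability 1 − 3/8 = 5/8.

5/8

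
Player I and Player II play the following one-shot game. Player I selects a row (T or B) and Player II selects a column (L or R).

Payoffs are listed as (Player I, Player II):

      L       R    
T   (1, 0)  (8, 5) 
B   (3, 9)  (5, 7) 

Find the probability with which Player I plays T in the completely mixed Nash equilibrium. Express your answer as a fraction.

Let x be the probability that Player I plays T. In a completely mixed equilibrium, Player II must be indifferent between L and R.
Player II's expected payoff from L is 9(1−x); from R it is 5x + 7(1−x).
Setting these equal: −9x + 9 = −2x + 7, so x = 2/7.

2/7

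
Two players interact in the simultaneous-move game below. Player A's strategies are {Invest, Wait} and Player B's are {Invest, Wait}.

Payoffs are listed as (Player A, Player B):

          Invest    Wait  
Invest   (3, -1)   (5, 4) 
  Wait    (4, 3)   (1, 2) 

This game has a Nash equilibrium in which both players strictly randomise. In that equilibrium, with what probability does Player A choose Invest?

Let x be the probability that Player A plays Invest. In a completely mixed equilibrium, Player B must be indifferent between Invest and Wait.
Player B's expected payoff from Invest is −x + 3(1−x); from Wait it is 4x + 2(1−x).
Setting these equal: −4x + 3 = 2x + 2, so x = 1/6.

1/6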